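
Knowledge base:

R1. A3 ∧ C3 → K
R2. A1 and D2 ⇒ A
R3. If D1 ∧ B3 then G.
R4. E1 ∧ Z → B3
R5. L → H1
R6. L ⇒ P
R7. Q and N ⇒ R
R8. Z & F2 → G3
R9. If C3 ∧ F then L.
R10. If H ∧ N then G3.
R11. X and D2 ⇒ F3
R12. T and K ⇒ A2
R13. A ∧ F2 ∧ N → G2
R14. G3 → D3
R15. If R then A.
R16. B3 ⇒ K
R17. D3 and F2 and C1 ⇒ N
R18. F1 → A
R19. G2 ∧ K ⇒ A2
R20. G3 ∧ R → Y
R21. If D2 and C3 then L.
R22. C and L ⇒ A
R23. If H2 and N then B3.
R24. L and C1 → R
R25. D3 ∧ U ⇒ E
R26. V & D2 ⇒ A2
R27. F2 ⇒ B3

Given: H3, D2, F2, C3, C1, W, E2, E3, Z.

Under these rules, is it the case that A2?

Yes

G3  (by R8: Z, F2)
D3  (by R14: G3)
N  (by R17: D3, F2, C1)
L  (by R21: D2, C3)
R  (by R24: L, C1)
B3  (by R27: F2)
A  (by R15: R)
K  (by R16: B3)
G2  (by R13: A, F2, N)
A2  (by R19: G2, K)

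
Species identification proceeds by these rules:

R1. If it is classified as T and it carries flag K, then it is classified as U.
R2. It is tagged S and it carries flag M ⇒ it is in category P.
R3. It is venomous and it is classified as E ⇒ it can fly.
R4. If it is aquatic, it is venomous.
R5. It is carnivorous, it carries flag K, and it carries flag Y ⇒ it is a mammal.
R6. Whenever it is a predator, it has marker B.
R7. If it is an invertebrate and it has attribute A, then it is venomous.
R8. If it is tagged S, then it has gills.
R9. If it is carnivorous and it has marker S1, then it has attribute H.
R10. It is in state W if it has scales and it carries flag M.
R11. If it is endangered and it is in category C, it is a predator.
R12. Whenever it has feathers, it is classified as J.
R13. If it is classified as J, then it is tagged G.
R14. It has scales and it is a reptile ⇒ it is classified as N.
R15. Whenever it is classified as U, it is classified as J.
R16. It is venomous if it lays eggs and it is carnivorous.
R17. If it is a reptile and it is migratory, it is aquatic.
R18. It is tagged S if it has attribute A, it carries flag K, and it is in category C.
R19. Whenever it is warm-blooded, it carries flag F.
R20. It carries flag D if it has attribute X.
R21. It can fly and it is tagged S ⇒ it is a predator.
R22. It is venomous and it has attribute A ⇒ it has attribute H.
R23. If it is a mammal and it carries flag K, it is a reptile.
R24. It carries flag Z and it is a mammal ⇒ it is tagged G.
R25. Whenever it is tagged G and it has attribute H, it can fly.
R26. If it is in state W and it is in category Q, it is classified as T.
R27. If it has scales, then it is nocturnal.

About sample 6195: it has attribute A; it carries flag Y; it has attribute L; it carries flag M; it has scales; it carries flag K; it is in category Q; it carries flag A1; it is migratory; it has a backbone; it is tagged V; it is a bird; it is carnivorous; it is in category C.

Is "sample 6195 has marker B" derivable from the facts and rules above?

By R5 (it is carnivorous, it carries flag K, it carries flag Y): it is a mammal.
By R10 (it has scales, it carries flag M): it is in state W.
By R18 (it has attribute A, it carries flag K, it is in category C): it is tagged S.
By R23 (it is a mammal, it carries flag K): it is a reptile.
By R26 (it is in state W, it is in category Q): it is classified as T.
By R1 (it is classified as T, it carries flag K): it is classified as U.
By R15 (it is classified as U): it is classified as J.
By R17 (it is a reptile, it is migratory): it is aquatic.
By R4 (it is aquatic): it is venomous.
By R13 (it is classified as J): it is tagged G.
By R22 (it is venomous, it has attribute A): it has attribute H.
By R25 (it is tagged G, it has attribute H): it can fly.
By R21 (it can fly, it is tagged S): it is a predator.
By R6 (it is a predator): it has marker B.

Yes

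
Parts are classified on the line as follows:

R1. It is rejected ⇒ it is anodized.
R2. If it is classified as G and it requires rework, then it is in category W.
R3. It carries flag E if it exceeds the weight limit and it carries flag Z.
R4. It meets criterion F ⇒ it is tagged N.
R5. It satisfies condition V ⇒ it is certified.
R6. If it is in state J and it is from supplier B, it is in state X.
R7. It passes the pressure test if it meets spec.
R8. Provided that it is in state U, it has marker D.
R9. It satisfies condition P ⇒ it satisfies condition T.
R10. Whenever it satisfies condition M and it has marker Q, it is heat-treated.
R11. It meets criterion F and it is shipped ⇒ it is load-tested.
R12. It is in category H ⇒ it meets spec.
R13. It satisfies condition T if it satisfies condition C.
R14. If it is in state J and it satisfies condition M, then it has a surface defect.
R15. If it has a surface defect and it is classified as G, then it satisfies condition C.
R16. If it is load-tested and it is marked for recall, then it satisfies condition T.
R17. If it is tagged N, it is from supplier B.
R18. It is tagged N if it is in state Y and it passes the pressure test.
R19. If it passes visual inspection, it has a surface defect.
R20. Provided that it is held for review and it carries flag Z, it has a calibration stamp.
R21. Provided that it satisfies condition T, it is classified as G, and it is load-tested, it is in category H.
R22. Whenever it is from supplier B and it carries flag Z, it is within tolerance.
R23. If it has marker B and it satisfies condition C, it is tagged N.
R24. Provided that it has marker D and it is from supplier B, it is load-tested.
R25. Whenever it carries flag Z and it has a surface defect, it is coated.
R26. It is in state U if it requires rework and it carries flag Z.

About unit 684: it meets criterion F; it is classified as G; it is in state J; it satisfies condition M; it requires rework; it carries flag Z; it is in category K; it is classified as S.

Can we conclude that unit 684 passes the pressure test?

By R4 (it meets criterion F): it is tagged N.
By R14 (it is in state J, it satisfies condition M): it has a surface defect.
By R15 (it has a surface defect, it is classified as G): it satisfies condition C.
By R17 (it is tagged N): it is from supplier B.
By R26 (it requires rework, it carries flag Z): it is in state U.
By R8 (it is in state U): it has marker D.
By R13 (it satisfies condition C): it satisfies condition T.
By R24 (it has marker D, it is from supplier B): it is load-tested.
By R21 (it satisfies condition T, it is classified as G, it is load-tested): it is in category H.
By R12 (it is in category H): it meets spec.
By R7 (it meets spec): it passes the pressure test.

Yes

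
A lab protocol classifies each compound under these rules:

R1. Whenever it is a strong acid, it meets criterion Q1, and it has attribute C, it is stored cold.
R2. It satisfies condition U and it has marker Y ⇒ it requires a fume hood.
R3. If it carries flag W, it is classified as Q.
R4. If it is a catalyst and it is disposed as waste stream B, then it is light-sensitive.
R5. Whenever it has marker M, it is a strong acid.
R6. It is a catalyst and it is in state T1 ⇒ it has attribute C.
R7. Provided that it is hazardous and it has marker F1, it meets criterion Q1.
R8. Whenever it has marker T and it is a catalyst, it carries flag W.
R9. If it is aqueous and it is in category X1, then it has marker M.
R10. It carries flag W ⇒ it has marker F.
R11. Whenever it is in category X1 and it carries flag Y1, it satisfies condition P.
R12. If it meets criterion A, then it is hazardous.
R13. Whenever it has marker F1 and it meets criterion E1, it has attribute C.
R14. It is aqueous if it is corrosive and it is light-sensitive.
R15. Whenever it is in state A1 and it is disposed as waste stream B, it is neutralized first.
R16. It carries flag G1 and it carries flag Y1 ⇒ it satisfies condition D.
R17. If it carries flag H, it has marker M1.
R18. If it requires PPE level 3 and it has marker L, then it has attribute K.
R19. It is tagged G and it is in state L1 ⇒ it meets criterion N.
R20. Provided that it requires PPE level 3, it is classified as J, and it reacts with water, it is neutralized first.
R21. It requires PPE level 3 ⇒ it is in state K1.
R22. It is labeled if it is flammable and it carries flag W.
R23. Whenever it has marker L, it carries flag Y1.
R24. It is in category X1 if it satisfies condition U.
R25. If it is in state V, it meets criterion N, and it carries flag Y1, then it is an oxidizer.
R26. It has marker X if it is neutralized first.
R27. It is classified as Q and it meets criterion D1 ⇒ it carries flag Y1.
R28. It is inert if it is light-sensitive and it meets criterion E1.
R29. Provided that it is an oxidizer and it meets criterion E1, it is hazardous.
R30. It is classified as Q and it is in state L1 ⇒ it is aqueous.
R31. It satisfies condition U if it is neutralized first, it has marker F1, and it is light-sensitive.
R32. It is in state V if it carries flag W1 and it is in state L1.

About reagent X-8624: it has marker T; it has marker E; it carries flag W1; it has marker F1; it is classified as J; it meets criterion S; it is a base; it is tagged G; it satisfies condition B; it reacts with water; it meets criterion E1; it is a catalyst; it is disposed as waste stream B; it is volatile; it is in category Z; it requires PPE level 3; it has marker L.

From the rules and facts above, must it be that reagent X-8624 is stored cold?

No

Forward chaining from the given facts derives: is light-sensitive, carries flag W, has marker F, has attribute C, has attribute K, is neutralized first, is in state K1, carries flag Y1, has marker X, is inert, satisfies condition U, is classified as Q, is in category X1, satisfies condition P.
The only rule concluding "it is stored cold" is R1, which needs "it is a strong acid"; that is never established.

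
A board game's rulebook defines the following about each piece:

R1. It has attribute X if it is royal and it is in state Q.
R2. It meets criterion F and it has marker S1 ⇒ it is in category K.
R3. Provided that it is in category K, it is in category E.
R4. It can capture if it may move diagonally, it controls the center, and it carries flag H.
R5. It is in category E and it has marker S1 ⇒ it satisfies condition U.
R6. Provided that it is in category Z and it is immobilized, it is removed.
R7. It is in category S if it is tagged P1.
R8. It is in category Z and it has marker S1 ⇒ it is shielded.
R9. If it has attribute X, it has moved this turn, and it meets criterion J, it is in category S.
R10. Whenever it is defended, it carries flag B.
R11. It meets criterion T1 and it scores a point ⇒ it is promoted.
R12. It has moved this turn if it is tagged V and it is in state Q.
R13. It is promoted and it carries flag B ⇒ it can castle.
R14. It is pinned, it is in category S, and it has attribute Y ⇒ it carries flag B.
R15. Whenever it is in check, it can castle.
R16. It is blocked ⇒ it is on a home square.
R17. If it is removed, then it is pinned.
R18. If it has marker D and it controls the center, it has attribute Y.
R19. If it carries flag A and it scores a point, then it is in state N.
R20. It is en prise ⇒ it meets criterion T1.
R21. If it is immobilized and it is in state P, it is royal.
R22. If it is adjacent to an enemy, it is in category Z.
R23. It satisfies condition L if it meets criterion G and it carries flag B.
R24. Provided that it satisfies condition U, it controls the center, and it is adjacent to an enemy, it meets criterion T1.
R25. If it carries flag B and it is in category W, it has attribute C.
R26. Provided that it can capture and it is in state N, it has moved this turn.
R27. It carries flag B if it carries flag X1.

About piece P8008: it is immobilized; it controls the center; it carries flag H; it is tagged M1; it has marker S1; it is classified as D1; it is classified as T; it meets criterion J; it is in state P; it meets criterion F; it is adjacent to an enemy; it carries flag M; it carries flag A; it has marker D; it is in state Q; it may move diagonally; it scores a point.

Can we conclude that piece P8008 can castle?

By R2 (it meets criterion F, it has marker S1): it is in category K.
By R3 (it is in category K): it is in category E.
By R4 (it may move diagonally, it controls the center, it carries flag H): it can capture.
By R5 (it is in category E, it has marker S1): it satisfies condition U.
By R18 (it has marker D, it controls the center): it has attribute Y.
By R19 (it carries flag A, it scores a point): it is in state N.
By R21 (it is immobilized, it is in state P): it is royal.
By R22 (it is adjacent to an enemy): it is in category Z.
By R24 (it satisfies condition U, it controls the center, it is adjacent to an enemy): it meets criterion T1.
By R26 (it can capture, it is in state N): it has moved this turn.
By R1 (it is royal, it is in state Q): it has attribute X.
By R6 (it is in category Z, it is immobilized): it is removed.
By R9 (it has attribute X, it has moved this turn, it meets criterion J): it is in category S.
By R11 (it meets criterion T1, it scores a point): it is promoted.
By R17 (it is removed): it is pinned.
By R14 (it is pinned, it is in category S, it has attribute Y): it carries flag B.
By R13 (it is promoted, it carries flag B): it can castle.

Yes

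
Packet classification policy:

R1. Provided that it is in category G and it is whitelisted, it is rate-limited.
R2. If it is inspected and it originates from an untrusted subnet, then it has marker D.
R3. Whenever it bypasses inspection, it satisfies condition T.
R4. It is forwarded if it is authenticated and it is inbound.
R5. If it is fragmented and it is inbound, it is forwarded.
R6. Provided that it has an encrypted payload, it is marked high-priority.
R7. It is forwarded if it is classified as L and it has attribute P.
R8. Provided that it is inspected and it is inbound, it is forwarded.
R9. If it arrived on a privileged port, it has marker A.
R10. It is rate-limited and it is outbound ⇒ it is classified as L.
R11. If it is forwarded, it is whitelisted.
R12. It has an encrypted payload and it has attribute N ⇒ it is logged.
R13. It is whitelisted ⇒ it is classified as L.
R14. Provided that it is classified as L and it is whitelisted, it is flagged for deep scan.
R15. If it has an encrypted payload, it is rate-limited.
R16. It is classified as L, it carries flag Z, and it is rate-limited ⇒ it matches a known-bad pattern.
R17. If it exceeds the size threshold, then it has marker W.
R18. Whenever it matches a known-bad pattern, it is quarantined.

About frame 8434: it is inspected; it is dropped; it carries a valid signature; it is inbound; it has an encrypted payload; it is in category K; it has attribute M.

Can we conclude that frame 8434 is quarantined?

No

Forward chaining from the given facts derives: is marked high-priority, is forwarded, is whitelisted, is classified as L, is flagged for deep scan, is rate-limited.
The only rule concluding "it is quarantined" is R18, which needs "it matches a known-bad pattern"; that is never established.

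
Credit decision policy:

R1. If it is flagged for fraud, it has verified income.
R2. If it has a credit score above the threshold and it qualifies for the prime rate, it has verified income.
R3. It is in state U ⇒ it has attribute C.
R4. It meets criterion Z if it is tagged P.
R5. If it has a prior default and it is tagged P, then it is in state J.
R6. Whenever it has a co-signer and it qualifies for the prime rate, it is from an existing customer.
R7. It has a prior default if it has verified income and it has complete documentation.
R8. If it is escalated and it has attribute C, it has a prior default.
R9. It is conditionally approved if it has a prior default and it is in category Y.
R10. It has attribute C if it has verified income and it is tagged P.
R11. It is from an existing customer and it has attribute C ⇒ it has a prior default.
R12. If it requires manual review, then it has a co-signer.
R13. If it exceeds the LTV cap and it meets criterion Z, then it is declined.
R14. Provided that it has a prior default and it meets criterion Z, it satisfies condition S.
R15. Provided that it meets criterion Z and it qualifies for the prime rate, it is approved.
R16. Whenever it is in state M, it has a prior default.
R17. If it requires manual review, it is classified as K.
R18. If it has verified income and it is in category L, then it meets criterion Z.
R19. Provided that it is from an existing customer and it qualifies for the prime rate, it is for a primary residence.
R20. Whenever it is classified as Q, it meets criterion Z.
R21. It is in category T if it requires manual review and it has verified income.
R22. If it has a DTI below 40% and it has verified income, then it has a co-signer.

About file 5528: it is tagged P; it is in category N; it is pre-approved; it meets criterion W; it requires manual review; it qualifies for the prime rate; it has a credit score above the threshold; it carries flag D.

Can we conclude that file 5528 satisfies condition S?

By R2 (it has a credit score above the threshold, it qualifies for the prime rate): it has verified income.
By R4 (it is tagged P): it meets criterion Z.
By R10 (it has verified income, it is tagged P): it has attribute C.
By R12 (it requires manual review): it has a co-signer.
By R6 (it has a co-signer, it qualifies for the prime rate): it is from an existing customer.
By R11 (it is from an existing customer, it has attribute C): it has a prior default.
By R14 (it has a prior default, it meets criterion Z): it satisfies condition S.

Yes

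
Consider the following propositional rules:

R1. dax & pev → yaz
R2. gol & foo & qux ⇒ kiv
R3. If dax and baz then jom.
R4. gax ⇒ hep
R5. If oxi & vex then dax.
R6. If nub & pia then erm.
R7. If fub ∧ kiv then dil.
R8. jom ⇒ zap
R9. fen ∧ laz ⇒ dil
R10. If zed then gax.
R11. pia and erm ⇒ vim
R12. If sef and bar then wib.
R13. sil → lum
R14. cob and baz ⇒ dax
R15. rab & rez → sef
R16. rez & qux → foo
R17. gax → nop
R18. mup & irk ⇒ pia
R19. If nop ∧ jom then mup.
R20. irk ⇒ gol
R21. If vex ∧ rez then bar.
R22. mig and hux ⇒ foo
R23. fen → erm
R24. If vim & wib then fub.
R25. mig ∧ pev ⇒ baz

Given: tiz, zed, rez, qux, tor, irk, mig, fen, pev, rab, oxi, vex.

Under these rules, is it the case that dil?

dax  (by R5: oxi, vex)
gax  (by R10: zed)
sef  (by R15: rab, rez)
foo  (by R16: rez, qux)
nop  (by R17: gax)
gol  (by R20: irk)
bar  (by R21: vex, rez)
erm  (by R23: fen)
baz  (by R25: mig, pev)
kiv  (by R2: gol, foo, qux)
jom  (by R3: dax, baz)
wib  (by R12: sef, bar)
mup  (by R19: nop, jom)
pia  (by R18: mup, irk)
vim  (by R11: pia, erm)
fub  (by R24: vim, wib)
dil  (by R7: fub, kiv)

Yes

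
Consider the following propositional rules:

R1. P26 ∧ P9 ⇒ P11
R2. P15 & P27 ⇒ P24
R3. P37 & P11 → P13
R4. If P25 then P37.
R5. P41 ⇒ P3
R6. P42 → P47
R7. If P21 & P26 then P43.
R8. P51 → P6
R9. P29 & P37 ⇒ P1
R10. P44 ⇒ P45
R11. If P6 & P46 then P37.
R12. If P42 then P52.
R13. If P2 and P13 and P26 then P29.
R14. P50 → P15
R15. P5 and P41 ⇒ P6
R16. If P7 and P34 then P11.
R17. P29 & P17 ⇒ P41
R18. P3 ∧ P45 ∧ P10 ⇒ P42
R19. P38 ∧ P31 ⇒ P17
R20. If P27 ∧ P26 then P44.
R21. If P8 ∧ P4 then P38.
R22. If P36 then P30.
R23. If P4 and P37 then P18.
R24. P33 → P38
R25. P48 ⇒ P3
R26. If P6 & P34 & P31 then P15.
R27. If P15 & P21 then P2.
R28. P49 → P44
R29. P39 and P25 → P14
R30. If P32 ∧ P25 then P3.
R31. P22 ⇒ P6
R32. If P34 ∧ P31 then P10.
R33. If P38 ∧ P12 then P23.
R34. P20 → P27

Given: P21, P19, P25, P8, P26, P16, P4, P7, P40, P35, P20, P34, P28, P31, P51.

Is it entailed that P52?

Yes

P37  (by R4: P25)
P6  (by R8: P51)
P11  (by R16: P7, P34)
P38  (by R21: P8, P4)
P15  (by R26: P6, P34, P31)
P2  (by R27: P15, P21)
P10  (by R32: P34, P31)
P27  (by R34: P20)
P13  (by R3: P37, P11)
P29  (by R13: P2, P13, P26)
P17  (by R19: P38, P31)
P44  (by R20: P27, P26)
P45  (by R10: P44)
P41  (by R17: P29, P17)
P3  (by R5: P41)
P42  (by R18: P3, P45, P10)
P52  (by R12: P42)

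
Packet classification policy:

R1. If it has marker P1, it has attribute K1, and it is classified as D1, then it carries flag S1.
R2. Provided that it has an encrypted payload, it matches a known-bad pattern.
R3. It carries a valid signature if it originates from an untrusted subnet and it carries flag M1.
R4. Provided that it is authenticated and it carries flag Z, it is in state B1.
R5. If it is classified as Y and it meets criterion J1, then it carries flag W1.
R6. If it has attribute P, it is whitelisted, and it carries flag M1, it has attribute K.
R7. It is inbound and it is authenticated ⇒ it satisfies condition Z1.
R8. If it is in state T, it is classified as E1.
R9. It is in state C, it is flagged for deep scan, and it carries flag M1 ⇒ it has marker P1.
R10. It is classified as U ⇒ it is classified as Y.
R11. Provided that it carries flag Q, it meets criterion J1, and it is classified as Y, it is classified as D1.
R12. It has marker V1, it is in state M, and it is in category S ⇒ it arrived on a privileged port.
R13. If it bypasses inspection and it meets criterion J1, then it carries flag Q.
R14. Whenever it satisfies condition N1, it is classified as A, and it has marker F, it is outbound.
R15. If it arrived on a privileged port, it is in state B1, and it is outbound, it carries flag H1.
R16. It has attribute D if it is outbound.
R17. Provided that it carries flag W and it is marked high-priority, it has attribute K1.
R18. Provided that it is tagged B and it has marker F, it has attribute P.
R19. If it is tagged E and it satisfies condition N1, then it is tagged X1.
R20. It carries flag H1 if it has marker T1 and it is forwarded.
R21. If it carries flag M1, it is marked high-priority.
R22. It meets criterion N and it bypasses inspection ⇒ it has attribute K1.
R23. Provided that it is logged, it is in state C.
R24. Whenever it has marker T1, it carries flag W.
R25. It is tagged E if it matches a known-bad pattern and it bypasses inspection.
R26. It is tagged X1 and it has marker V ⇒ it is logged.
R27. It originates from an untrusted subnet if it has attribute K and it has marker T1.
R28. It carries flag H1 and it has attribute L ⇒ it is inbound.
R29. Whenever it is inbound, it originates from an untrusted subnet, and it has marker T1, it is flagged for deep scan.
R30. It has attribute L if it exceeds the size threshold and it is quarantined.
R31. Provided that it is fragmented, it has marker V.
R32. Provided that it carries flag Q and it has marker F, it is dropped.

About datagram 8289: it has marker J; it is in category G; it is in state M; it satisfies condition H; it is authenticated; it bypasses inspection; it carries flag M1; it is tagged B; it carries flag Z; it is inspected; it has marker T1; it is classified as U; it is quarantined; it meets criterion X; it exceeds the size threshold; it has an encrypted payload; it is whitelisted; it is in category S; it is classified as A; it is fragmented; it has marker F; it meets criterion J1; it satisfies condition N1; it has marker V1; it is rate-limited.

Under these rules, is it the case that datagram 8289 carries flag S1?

Yes

By R2 (it has an encrypted payload): it matches a known-bad pattern.
By R4 (it is authenticated, it carries flag Z): it is in state B1.
By R10 (it is classified as U): it is classified as Y.
By R12 (it has marker V1, it is in state M, it is in category S): it arrived on a privileged port.
By R13 (it bypasses inspection, it meets criterion J1): it carries flag Q.
By R14 (it satisfies condition N1, it is classified as A, it has marker F): it is outbound.
By R15 (it arrived on a privileged port, it is in state B1, it is outbound): it carries flag H1.
By R18 (it is tagged B, it has marker F): it has attribute P.
By R21 (it carries flag M1): it is marked high-priority.
By R24 (it has marker T1): it carries flag W.
By R25 (it matches a known-bad pattern, it bypasses inspection): it is tagged E.
By R30 (it exceeds the size threshold, it is quarantined): it has attribute L.
By R31 (it is fragmented): it has marker V.
By R6 (it has attribute P, it is whitelisted, it carries flag M1): it has attribute K.
By R11 (it carries flag Q, it meets criterion J1, it is classified as Y): it is classified as D1.
By R17 (it carries flag W, it is marked high-priority): it has attribute K1.
By R19 (it is tagged E, it satisfies condition N1): it is tagged X1.
By R26 (it is tagged X1, it has marker V): it is logged.
By R27 (it has attribute K, it has marker T1): it originates from an untrusted subnet.
By R28 (it carries flag H1, it has attribute L): it is inbound.
By R29 (it is inbound, it originates from an untrusted subnet, it has marker T1): it is flagged for deep scan.
By R23 (it is logged): it is in state C.
By R9 (it is in state C, it is flagged for deep scan, it carries flag M1): it has marker P1.
By R1 (it has marker P1, it has attribute K1, it is classified as D1): it carries flag S1.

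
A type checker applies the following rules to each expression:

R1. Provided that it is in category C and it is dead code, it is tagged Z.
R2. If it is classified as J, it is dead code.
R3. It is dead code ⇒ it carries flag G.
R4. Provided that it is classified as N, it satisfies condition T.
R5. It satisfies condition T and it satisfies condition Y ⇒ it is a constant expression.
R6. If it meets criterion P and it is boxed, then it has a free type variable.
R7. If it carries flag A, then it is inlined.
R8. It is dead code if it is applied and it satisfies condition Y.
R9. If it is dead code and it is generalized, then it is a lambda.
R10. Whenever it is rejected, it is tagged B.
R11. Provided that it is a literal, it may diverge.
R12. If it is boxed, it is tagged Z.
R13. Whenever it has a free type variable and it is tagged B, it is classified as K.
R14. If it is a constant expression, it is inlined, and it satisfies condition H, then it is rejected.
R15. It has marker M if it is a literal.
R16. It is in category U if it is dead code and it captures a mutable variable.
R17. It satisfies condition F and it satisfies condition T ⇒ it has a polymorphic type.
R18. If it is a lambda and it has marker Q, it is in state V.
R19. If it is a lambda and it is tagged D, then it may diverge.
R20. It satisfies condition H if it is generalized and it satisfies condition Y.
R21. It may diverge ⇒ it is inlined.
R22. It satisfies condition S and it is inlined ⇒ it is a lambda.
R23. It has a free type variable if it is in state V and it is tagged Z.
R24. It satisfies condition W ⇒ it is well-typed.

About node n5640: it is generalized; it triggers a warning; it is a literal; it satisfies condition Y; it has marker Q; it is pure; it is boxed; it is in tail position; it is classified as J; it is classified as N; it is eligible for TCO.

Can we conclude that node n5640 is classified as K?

Yes

By R2 (it is classified as J): it is dead code.
By R4 (it is classified as N): it satisfies condition T.
By R5 (it satisfies condition T, it satisfies condition Y): it is a constant expression.
By R9 (it is dead code, it is generalized): it is a lambda.
By R11 (it is a literal): it may diverge.
By R12 (it is boxed): it is tagged Z.
By R18 (it is a lambda, it has marker Q): it is in state V.
By R20 (it is generalized, it satisfies condition Y): it satisfies condition H.
By R21 (it may diverge): it is inlined.
By R23 (it is in state V, it is tagged Z): it has a free type variable.
By R14 (it is a constant expression, it is inlined, it satisfies condition H): it is rejected.
By R10 (it is rejected): it is tagged B.
By R13 (it has a free type variable, it is tagged B): it is classified as K.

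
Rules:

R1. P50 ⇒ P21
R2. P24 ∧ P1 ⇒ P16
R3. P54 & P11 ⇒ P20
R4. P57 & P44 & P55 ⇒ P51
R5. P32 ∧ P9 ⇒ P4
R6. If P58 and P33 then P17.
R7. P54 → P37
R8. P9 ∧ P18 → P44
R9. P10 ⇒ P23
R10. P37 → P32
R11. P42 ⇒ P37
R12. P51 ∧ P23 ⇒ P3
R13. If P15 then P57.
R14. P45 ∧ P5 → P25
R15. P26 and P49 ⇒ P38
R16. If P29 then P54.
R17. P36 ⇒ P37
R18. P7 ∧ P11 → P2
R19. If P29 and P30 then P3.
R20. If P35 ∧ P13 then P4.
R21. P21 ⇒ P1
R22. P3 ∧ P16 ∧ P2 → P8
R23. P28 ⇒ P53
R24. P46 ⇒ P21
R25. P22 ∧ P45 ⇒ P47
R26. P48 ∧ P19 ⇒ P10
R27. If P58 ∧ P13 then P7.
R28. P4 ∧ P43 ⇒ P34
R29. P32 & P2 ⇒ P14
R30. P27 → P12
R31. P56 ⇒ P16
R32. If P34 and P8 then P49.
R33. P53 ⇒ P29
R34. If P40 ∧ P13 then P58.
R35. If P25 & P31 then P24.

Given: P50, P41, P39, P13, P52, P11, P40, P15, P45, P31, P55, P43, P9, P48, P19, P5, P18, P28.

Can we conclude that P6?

No

Forward chaining from the given facts derives: P21, P44, P57, P25, P1, P53, P10, P29, P58, P24, P16, P51, P23, P3, P54, P7, P20, P37, P32, P2, P8, P14, P4, P34, P49.
No rule has P6 as its conclusion, and it is not among the given facts.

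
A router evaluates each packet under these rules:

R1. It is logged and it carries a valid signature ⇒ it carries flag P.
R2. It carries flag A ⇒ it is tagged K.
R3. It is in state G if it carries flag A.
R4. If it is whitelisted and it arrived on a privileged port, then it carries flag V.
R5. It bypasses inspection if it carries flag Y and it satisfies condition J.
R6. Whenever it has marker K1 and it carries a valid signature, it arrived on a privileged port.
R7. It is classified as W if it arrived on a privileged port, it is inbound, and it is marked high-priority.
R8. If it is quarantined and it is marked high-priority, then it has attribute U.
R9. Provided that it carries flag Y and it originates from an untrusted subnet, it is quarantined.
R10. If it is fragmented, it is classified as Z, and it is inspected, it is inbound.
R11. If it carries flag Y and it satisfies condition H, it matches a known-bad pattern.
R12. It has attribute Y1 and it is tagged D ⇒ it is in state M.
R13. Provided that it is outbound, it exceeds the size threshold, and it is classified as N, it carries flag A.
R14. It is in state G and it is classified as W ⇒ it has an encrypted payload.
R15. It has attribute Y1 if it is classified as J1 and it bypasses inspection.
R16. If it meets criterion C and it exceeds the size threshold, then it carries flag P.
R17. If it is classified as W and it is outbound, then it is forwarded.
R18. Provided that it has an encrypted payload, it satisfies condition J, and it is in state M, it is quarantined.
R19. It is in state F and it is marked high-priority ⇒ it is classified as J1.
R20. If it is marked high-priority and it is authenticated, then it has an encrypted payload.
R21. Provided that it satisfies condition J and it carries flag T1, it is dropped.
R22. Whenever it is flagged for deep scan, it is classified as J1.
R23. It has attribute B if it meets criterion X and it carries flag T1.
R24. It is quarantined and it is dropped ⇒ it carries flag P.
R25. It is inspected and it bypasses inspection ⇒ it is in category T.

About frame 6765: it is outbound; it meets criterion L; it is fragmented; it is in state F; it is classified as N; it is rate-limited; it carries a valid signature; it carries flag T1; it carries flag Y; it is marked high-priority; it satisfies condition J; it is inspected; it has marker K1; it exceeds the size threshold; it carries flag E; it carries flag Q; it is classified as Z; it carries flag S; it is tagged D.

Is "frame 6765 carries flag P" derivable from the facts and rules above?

Yes

By R5 (it carries flag Y, it satisfies condition J): it bypasses inspection.
By R6 (it has marker K1, it carries a valid signature): it arrived on a privileged port.
By R10 (it is fragmented, it is classified as Z, it is inspected): it is inbound.
By R13 (it is outbound, it exceeds the size threshold, it is classified as N): it carries flag A.
By R19 (it is in state F, it is marked high-priority): it is classified as J1.
By R21 (it satisfies condition J, it carries flag T1): it is dropped.
By R3 (it carries flag A): it is in state G.
By R7 (it arrived on a privileged port, it is inbound, it is marked high-priority): it is classified as W.
By R14 (it is in state G, it is classified as W): it has an encrypted payload.
By R15 (it is classified as J1, it bypasses inspection): it has attribute Y1.
By R12 (it has attribute Y1, it is tagged D): it is in state M.
By R18 (it has an encrypted payload, it satisfies condition J, it is in state M): it is quarantined.
By R24 (it is quarantined, it is dropped): it carries flag P.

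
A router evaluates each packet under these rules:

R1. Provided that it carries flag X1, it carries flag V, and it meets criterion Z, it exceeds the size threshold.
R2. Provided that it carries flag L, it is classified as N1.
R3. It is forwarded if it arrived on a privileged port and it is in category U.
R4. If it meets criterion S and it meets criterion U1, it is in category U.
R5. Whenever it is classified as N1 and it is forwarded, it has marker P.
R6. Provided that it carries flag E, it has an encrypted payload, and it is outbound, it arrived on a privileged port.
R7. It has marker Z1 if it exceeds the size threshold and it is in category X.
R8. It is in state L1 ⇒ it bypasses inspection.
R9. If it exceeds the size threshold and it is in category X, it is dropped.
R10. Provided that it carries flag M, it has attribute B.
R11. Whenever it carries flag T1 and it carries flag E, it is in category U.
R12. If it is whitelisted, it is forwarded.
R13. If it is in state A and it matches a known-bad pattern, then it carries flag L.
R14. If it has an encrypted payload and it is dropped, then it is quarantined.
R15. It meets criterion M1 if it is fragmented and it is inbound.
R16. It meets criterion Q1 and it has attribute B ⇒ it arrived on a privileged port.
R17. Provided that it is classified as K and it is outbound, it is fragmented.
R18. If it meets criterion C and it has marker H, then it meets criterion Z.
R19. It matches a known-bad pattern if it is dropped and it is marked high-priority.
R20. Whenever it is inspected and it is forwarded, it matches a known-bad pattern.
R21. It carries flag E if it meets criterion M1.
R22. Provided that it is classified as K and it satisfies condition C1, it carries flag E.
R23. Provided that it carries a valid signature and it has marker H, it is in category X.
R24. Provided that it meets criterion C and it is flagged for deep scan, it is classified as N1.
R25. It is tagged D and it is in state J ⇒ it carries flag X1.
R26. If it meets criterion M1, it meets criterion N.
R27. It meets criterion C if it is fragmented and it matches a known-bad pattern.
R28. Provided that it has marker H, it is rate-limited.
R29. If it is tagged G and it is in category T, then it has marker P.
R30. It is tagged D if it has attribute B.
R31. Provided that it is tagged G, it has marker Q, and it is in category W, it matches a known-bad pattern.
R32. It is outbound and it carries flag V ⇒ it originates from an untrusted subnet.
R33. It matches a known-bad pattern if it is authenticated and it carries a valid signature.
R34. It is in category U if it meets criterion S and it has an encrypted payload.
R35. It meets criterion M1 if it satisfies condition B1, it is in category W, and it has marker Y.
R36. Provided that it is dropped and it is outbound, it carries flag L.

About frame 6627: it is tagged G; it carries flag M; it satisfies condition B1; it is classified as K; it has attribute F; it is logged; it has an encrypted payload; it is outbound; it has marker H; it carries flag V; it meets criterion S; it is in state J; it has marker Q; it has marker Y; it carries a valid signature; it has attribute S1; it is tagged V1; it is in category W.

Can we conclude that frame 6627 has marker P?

By R10 (it carries flag M): it has attribute B.
By R17 (it is classified as K, it is outbound): it is fragmented.
By R23 (it carries a valid signature, it has marker H): it is in category X.
By R30 (it has attribute B): it is tagged D.
By R31 (it is tagged G, it has marker Q, it is in category W): it matches a known-bad pattern.
By R34 (it meets criterion S, it has an encrypted payload): it is in category U.
By R35 (it satisfies condition B1, it is in category W, it has marker Y): it meets criterion M1.
By R21 (it meets criterion M1): it carries flag E.
By R25 (it is tagged D, it is in state J): it carries flag X1.
By R27 (it is fragmented, it matches a known-bad pattern): it meets criterion C.
By R6 (it carries flag E, it has an encrypted payload, it is outbound): it arrived on a privileged port.
By R18 (it meets criterion C, it has marker H): it meets criterion Z.
By R1 (it carries flag X1, it carries flag V, it meets criterion Z): it exceeds the size threshold.
By R3 (it arrived on a privileged port, it is in category U): it is forwarded.
By R9 (it exceeds the size threshold, it is in category X): it is dropped.
By R36 (it is dropped, it is outbound): it carries flag L.
By R2 (it carries flag L): it is classified as N1.
By R5 (it is classified as N1, it is forwarded): it has marker P.

Yes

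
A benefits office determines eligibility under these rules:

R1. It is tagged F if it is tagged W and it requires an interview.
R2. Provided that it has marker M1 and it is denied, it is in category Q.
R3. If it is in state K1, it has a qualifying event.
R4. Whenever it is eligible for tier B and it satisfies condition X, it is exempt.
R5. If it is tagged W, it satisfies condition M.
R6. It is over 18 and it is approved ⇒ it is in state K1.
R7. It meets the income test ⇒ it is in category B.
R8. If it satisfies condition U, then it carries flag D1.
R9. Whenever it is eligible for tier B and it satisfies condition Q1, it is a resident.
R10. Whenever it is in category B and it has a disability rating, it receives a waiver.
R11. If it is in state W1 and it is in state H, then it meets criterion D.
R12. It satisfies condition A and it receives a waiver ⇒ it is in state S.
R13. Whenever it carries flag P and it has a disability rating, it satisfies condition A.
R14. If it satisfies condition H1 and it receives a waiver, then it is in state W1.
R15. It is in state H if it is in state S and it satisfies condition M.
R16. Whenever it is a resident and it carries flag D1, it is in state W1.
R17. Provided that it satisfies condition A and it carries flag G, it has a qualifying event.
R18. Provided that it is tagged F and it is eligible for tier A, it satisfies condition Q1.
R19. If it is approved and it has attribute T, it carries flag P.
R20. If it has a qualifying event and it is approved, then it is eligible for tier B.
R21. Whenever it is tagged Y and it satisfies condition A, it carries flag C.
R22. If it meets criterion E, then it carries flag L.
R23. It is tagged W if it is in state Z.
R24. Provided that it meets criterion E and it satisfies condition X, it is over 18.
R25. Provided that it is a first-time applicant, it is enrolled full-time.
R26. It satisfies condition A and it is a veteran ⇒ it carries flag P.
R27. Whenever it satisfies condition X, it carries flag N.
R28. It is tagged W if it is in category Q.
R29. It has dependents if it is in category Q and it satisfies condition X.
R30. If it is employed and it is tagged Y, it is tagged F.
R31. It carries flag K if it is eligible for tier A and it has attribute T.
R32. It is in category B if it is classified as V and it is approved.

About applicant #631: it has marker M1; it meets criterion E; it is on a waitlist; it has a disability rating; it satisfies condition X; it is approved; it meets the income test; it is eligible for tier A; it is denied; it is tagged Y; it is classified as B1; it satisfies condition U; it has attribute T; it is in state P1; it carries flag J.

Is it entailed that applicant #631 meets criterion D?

No

Forward chaining from the given facts derives: is in category Q, is in category B, carries flag D1, receives a waiver, carries flag P, carries flag L, is over 18, carries flag N, is tagged W, has dependents, carries flag K, satisfies condition M, is in state K1, satisfies condition A, carries flag C, has a qualifying event, is in state S, is in state H, is eligible for tier B, is exempt.
The only rule concluding "it meets criterion D" is R11, which needs "it is in state W1"; that is never established.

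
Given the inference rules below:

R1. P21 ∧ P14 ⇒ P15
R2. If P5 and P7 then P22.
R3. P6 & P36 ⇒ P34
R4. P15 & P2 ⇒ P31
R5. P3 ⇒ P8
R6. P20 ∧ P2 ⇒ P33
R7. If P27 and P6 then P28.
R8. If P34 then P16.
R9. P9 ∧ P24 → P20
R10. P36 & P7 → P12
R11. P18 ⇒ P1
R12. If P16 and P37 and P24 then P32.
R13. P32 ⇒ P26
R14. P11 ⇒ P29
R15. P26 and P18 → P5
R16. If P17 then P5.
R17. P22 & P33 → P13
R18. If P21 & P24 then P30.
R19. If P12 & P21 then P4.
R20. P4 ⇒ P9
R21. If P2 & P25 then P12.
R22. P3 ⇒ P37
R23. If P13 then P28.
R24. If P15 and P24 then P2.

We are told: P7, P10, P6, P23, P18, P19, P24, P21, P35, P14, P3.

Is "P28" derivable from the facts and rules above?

Forward chaining from the given facts derives: P15, P8, P1, P30, P37, P2, P31.
Rules concluding P28: R7 needs P27; R23 needs P13 — none of these are established.

No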